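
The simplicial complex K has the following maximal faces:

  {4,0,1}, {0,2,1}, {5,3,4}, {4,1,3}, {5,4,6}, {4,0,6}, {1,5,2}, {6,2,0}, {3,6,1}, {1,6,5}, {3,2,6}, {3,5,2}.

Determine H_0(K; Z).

We work with the vertex ordering 0 < 1 < 2 < 3 < 4 < 5 < 6. The simplices of K, each written with vertices in increasing order, are:

  0-simplices (7): [0], [1], [2], [3], [4], [5], [6]
  1-simplices (18): [0,1], [0,2], [0,4], [0,6], [1,2], [1,3], [1,4], [1,5], [1,6], [2,3], [2,5], [2,6], [3,4], [3,5], [3,6], [4,5], [4,6], [5,6]
  2-simplices (12): [0,1,2], [0,1,4], [0,2,6], [0,4,6], [1,2,5], [1,3,4], [1,3,6], [1,5,6], [2,3,5], [2,3,6], [3,4,5], [4,5,6]

Hence C_0 ≅ Z^7, C_1 ≅ Z^18, C_2 ≅ Z^12.

The boundary map ∂_1: C_1 → C_0 maps an edge to its endpoints' difference, ∂[p,q] = q − p. For instance
  ∂[0,4] = [4] − [0].
The 7×18 boundary matrix has rank 6 and Smith normal form diag(1,1,1,1,1,1).

Boundary ∂_2: C_2 → C_1 acts by ∂[p,q,r] = [q,r] − [p,r] + [p,q]. For instance
  ∂[0,1,4] = [1,4] − [0,4] + [0,1],
  ∂[0,4,6] = [4,6] − [0,6] + [0,4].
The 18×12 boundary matrix has rank 12 and Smith normal form diag(1,1,1,1,1,1,1,1,1,1,1,2).

Reading off H_k = ker ∂_k / im ∂_{k+1}:

  H_0: rank C_0 − rank ∂_1 = 7 − 6 = 1, and the invariant factors of ∂_1 are all 1, so H_0 ≅ Z.

H_0 ≅ Z.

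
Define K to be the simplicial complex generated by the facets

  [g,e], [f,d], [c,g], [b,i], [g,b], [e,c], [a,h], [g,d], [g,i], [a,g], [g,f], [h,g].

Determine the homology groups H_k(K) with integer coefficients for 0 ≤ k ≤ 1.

Order the vertices as a < b < c < d < e < f < g < h < i. Listing each simplex with vertices in this order, K has dimension 1 with simplices:

  0-simplices (9): a, b, c, d, e, f, g, h, i
  1-simplices (12): ag, ah, bg, bi, ce, cg, df, dg, eg, fg, gh, gi

Hence C_0 ≅ Z^9, C_1 ≅ Z^12.

∂_1: C_1 → C_0 is given by ∂[p,q] = [q] − [p]. For instance
  ∂fg = g − f.
As a 9×12 matrix over Z this has rank 8, with invariant factors (1,1,1,1,1,1,1,1).

Computing H_k = (kernel of ∂_k) / (image of ∂_{k+1}):

  H_0: rank C_0 − rank ∂_1 = 9 − 8 = 1, and the invariant factors of ∂_1 are all 1, so H_0 ≅ Z.
  H_1: rank ker ∂_1 − rank ∂_2 = (12 − 8) − 0 = 4, and there is no ∂_2, so H_1 ≅ Z^4.

As a check, the Euler characteristic is 9 − 12 = -3, which agrees with 1 − 4 = -3.

H_0 = Z,  H_1 = Z^4.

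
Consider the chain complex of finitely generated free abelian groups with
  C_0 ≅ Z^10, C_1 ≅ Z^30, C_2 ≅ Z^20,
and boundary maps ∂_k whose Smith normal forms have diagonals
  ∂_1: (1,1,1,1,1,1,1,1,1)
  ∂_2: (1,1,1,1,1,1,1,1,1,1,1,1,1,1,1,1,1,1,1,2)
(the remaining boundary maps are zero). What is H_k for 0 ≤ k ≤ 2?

H_0: b_0 = 10 − 0 − 9 = 1; torsion from ∂_1 factors > 1: none. So H_0 = Z.
H_1: b_1 = 30 − 9 − 20 = 1; torsion from ∂_2 factors > 1: [2]. So H_1 = Z ⊕ Z/2.
H_2: b_2 = 20 − 20 − 0 = 0; torsion from ∂_3 factors > 1: none. So H_2 = 0.

H_0 = Z,  H_1 = Z ⊕ Z/2,  H_2 = 0.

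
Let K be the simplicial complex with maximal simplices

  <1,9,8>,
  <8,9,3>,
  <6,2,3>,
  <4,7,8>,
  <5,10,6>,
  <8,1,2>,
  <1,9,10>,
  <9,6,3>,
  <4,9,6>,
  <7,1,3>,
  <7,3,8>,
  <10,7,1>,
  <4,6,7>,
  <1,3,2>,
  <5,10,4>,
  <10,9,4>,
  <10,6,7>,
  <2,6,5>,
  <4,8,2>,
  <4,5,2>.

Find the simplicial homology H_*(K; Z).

We work with the vertex ordering 1 < 2 < 3 < 4 < 5 < 6 < 7 < 8 < 9 < 10. The simplices of K, each written with vertices in increasing order, are:

  0-simplices (10): [1], [2], [3], [4], [5], [6], [7], [8], [9], [10]
  1-simplices (30): (30 of them)
  2-simplices (20): (20 of them)

giving chain groups C_0 ≅ Z^10, C_1 ≅ Z^30, C_2 ≅ Z^20.

Boundary ∂_1: C_1 → C_0 maps an edge to its endpoints' difference, ∂[p,q] = q − p. For instance
  ∂[6,9] = [9] − [6].
The resulting 10×30 matrix has rank 9, and its Smith normal form has invariant factors (1,1,1,1,1,1,1,1,1).

∂_2: C_2 → C_1 acts by ∂[p,q,r] = [q,r] − [p,r] + [p,q]. For instance
  ∂[5,6,10] = [6,10] − [5,10] + [5,6],
  ∂[3,7,8] = [7,8] − [3,8] + [3,7].
This gives a 30×20 integer matrix of rank 20; reducing to Smith normal form yields diagonal entries (1,1,1,1,1,1,1,1,1,1,1,1,1,1,1,1,1,1,1,2).

Computing H_k = (kernel of ∂_k) / (image of ∂_{k+1}):

  H_0: rank C_0 − rank ∂_1 = 10 − 9 = 1, and the invariant factors of ∂_1 are all 1, so H_0 ≅ Z.
  H_1: rank ker ∂_1 − rank ∂_2 = (30 − 9) − 20 = 1, and ∂_2 has invariant factor 2 > 1, so H_1 ≅ Z ⊕ Z/2Z.
  H_2: rank ker ∂_2 − rank ∂_3 = (20 − 20) − 0 = 0, and there is no ∂_3, so H_2 ≅ 0.

As a check, the Euler characteristic is 10 − 30 + 20 = 0, which agrees with 1 − 1 + 0 = 0.
(K is a triangulation of the Klein bottle.)

H_0 ≅ Z,  H_1 ≅ Z ⊕ Z/2Z,  H_2 = 0.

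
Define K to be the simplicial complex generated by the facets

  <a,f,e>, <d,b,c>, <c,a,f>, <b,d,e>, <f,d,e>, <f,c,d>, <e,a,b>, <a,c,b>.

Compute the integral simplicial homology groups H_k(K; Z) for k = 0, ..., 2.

Take the total order a < b < c < d < e < f on the vertex set. Then K (dimension 2) consists of the simplices:

  0-simplices (6): a, b, c, d, e, f
  1-simplices (12): ab, ac, ae, af, bc, bd, be, cd, cf, de, df, ef
  2-simplices (8): abc, abe, acf, aef, bcd, bde, cdf, def

Hence C_0 ≅ Z^6, C_1 ≅ Z^12, C_2 ≅ Z^8.

Boundary ∂_1: C_1 → C_0 is given by ∂[p,q] = [q] − [p].
This gives a 6×12 integer matrix of rank 5; reducing to Smith normal form yields diagonal entries (1,1,1,1,1).

Boundary ∂_2: C_2 → C_1 sends each 2-simplex [p,q,r] to [q,r] − [p,r] + [p,q]. For instance
  ∂abe = be − ae + ab,
  ∂bde = de − be + bd.
The 12×8 boundary matrix has rank 7 and Smith normal form diag(1,1,1,1,1,1,1).

Computing H_k = (kernel of ∂_k) / (image of ∂_{k+1}):

  H_0: rank C_0 − rank ∂_1 = 6 − 5 = 1, and the invariant factors of ∂_1 are all 1, so H_0 ≅ Z.
  H_1: rank ker ∂_1 − rank ∂_2 = (12 − 5) − 7 = 0, and the invariant factors of ∂_2 are all 1, so H_1 ≅ 0.
  H_2: rank ker ∂_2 − rank ∂_3 = (8 − 7) − 0 = 1, and there is no ∂_3, so H_2 ≅ Z.

H_0 = Z,  H_1 = 0,  H_2 = Z.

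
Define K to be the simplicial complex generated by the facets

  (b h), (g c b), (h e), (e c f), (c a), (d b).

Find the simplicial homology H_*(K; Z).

H_0 ≅ Z,  H_1 ≅ Z,  H_2 = 0.

K has 8 vertices, 10 edges, 2 triangles.
rank ∂_0 = 0, rank ∂_1 = 7 ⇒ b_0 = 8 − 0 − 7 = 1; all invariant factors of ∂_1 are 1 so no torsion. So H_0 = Z.
rank ∂_1 = 7, rank ∂_2 = 2 ⇒ b_1 = 10 − 7 − 2 = 1; all invariant factors of ∂_2 are 1 so no torsion. So H_1 = Z.
rank ∂_2 = 2, rank ∂_3 = 0 ⇒ b_2 = 2 − 2 − 0 = 0. So H_2 = 0.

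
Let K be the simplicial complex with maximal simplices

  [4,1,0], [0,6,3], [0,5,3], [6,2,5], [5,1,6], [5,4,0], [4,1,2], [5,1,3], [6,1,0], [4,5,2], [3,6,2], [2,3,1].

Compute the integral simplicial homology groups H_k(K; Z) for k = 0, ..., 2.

H_0 = Z,  H_1 = Z/2,  H_2 = 0.

Order the vertices as 0 < 1 < 2 < 3 < 4 < 5 < 6. Listing each simplex with vertices in this order, K has dimension 2 with simplices:

  0-simplices (7): [0], [1], [2], [3], [4], [5], [6]
  1-simplices (18): [0,1], [0,3], [0,4], [0,5], [0,6], [1,2], [1,3], [1,4], [1,5], [1,6], [2,3], [2,4], [2,5], [2,6], [3,5], [3,6], [4,5], [5,6]
  2-simplices (12): [0,1,4], [0,1,6], [0,3,5], [0,3,6], [0,4,5], [1,2,3], [1,2,4], [1,3,5], [1,5,6], [2,3,6], [2,4,5], [2,5,6]

so the chain groups are C_0 ≅ Z^7, C_1 ≅ Z^18, C_2 ≅ Z^12.

∂_1: C_1 → C_0 sends each edge [p,q] (with p < q) to q − p. For instance
  ∂[1,3] = [3] − [1].
The 7×18 boundary matrix has rank 6 and Smith normal form diag(1,1,1,1,1,1).

The boundary map ∂_2: C_2 → C_1 sends each 2-simplex [p,q,r] to [q,r] − [p,r] + [p,q]. For instance
  ∂[0,4,5] = [4,5] − [0,5] + [0,4],
  ∂[0,3,6] = [3,6] − [0,6] + [0,3].
The 18×12 boundary matrix has rank 12 and Smith normal form diag(1,1,1,1,1,1,1,1,1,1,1,2).

Computing H_k = (kernel of ∂_k) / (image of ∂_{k+1}):

  H_0: rank C_0 − rank ∂_1 = 7 − 6 = 1, and the invariant factors of ∂_1 are all 1, so H_0 = Z.
  H_1: rank ker ∂_1 − rank ∂_2 = (18 − 6) − 12 = 0, and ∂_2 has invariant factor 2 > 1, so H_1 = Z/2.
  H_2: rank ker ∂_2 − rank ∂_3 = (12 − 12) − 0 = 0, and there is no ∂_3, so H_2 = 0.

As a check, the Euler characteristic is 7 − 18 + 12 = 1, which agrees with 1 − 0 + 0 = 1.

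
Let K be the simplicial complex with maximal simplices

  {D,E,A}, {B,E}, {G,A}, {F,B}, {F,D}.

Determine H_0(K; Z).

H_0 ≅ Z.

We work with the vertex ordering A < B < D < E < F < G. The simplices of K, each written with vertices in increasing order, are:

  0-simplices (6): A, B, D, E, F, G
  1-simplices (7): AD, AE, AG, BE, BF, DE, DF
  2-simplices (1): ADE

Hence C_0 ≅ Z^6, C_1 ≅ Z^7, C_2 ≅ Z^1.

Boundary ∂_1: C_1 → C_0 maps an edge to its endpoints' difference, ∂[p,q] = q − p. For instance
  ∂AG = G − A.
This gives a 6×7 integer matrix of rank 5; reducing to Smith normal form yields diagonal entries (1,1,1,1,1).

∂_2: C_2 → C_1 sends each 2-simplex [p,q,r] to [q,r] − [p,r] + [p,q]. For instance
  ∂ADE = DE − AE + AD.
The 7×1 boundary matrix has rank 1 and Smith normal form diag(1).

Now H_k = ker ∂_k / im ∂_{k+1}, so:

  H_0: rank C_0 − rank ∂_1 = 6 − 5 = 1, and the invariant factors of ∂_1 are all 1, so H_0 = Z.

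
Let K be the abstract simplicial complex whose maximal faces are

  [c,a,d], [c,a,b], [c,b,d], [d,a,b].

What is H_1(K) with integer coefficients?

H_1 ≅ 0.

We work with the vertex ordering a < b < c < d. The simplices of K, each written with vertices in increasing order, are:

  0-simplices (4): a, b, c, d
  1-simplices (6): ab, ac, ad, bc, bd, cd
  2-simplices (4): abc, abd, acd, bcd

so the chain groups are C_0 ≅ Z^4, C_1 ≅ Z^6, C_2 ≅ Z^4.

The boundary map ∂_1: C_1 → C_0 maps an edge to its endpoints' difference, ∂[p,q] = q − p.
This gives a 4×6 integer matrix of rank 3; reducing to Smith normal form yields diagonal entries (1,1,1).

∂_2: C_2 → C_1 maps a triangle to the signed sum of its edges. For instance
  ∂abc = bc − ac + ab,
  ∂abd = bd − ad + ab.
As a 6×4 matrix over Z this has rank 3, with invariant factors (1,1,1).

Reading off H_k = ker ∂_k / im ∂_{k+1}:

  H_1: rank ker ∂_1 − rank ∂_2 = (6 − 3) − 3 = 0, and the invariant factors of ∂_2 are all 1, so H_1 = 0.

(K is a triangulation of the 2-sphere S^2.)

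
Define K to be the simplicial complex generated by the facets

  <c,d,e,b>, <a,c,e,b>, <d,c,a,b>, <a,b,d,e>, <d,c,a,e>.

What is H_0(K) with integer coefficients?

H_0 ≅ Z.

We work with the vertex ordering a < b < c < d < e. The simplices of K, each written with vertices in increasing order, are:

  0-simplices (5): a, b, c, d, e
  1-simplices (10): ab, ac, ad, ae, bc, bd, be, cd, ce, de
  2-simplices (10): abc, abd, abe, acd, ace, ade, bcd, bce, bde, cde
  3-simplices (5): abcd, abce, abde, acde, bcde

giving chain groups C_0 ≅ Z^5, C_1 ≅ Z^10, C_2 ≅ Z^10, C_3 ≅ Z^5.

∂_1: C_1 → C_0 sends each edge [p,q] (with p < q) to q − p.
The 5×10 boundary matrix has rank 4 and Smith normal form diag(1,1,1,1).

∂_2: C_2 → C_1 sends each 2-simplex [p,q,r] to [q,r] − [p,r] + [p,q]. For instance
  ∂acd = cd − ad + ac,
  ∂cde = de − ce + cd.
The 10×10 boundary matrix has rank 6 and Smith normal form diag(1,1,1,1,1,1).

Boundary ∂_3: C_3 → C_2 sends each 3-simplex σ to the alternating sum Σ_i (−1)^i (σ with its i-th vertex removed). For instance
  ∂abce = bce − ace + abe − abc,
  ∂abcd = bcd − acd + abd − abc.
As a 10×5 matrix over Z this has rank 4, with invariant factors (1,1,1,1).

Reading off H_k = ker ∂_k / im ∂_{k+1}:

  H_0: rank C_0 − rank ∂_1 = 5 − 4 = 1, and the invariant factors of ∂_1 are all 1, so H_0 ≅ Z.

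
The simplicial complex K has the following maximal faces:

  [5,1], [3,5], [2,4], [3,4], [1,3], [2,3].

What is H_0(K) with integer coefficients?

H_0 ≅ Z.

Order the vertices as 1 < 2 < 3 < 4 < 5. Listing each simplex with vertices in this order, K has dimension 1 with simplices:

  0-simplices (5): [1], [2], [3], [4], [5]
  1-simplices (6): [1,3], [1,5], [2,3], [2,4], [3,4], [3,5]

giving chain groups C_0 ≅ Z^5, C_1 ≅ Z^6.

The boundary map ∂_1: C_1 → C_0 is given by ∂[p,q] = [q] − [p]. For instance
  ∂[1,5] = [5] − [1].
As a 5×6 matrix over Z this has rank 4, with invariant factors (1,1,1,1).

Reading off H_k = ker ∂_k / im ∂_{k+1}:

  H_0: rank C_0 − rank ∂_1 = 5 − 4 = 1, and the invariant factors of ∂_1 are all 1, so H_0 = Z.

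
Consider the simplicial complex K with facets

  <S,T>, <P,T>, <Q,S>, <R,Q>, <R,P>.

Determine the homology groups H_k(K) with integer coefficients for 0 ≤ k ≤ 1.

H_0 = Z,  H_1 = Z.

We work with the vertex ordering P < Q < R < S < T. The simplices of K, each written with vertices in increasing order, are:

  0-simplices (5): P, Q, R, S, T
  1-simplices (5): PR, PT, QR, QS, ST

giving chain groups C_0 ≅ Z^5, C_1 ≅ Z^5.

∂_1: C_1 → C_0 maps an edge to its endpoints' difference, ∂[p,q] = q − p.
As a 5×5 matrix over Z this has rank 4, with invariant factors (1,1,1,1).

From H_k ≅ ker(∂_k) / im(∂_{k+1}) we obtain:

  H_0: rank C_0 − rank ∂_1 = 5 − 4 = 1, and the invariant factors of ∂_1 are all 1, so H_0 = Z.
  H_1: rank ker ∂_1 − rank ∂_2 = (5 − 4) − 0 = 1, and there is no ∂_2, so H_1 = Z.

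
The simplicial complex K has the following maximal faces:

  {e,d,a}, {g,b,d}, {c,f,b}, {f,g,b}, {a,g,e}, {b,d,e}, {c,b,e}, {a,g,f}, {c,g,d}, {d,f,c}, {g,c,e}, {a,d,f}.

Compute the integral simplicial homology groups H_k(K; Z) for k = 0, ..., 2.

H_0 ≅ Z,  H_1 ≅ Z/2,  H_2 = 0.

We work with the vertex ordering a < b < c < d < e < f < g. The simplices of K, each written with vertices in increasing order, are:

  0-simplices (7): a, b, c, d, e, f, g
  1-simplices (18): ad, ae, af, ag, bc, bd, be, bf, bg, cd, ce, cf, cg, de, df, dg, eg, fg
  2-simplices (12): ade, adf, aeg, afg, bce, bcf, bde, bdg, bfg, cdf, cdg, ceg

Hence C_0 ≅ Z^7, C_1 ≅ Z^18, C_2 ≅ Z^12.

Boundary ∂_1: C_1 → C_0 maps an edge to its endpoints' difference, ∂[p,q] = q − p. For instance
  ∂ag = g − a.
This gives a 7×18 integer matrix of rank 6; reducing to Smith normal form yields diagonal entries (1,1,1,1,1,1).

Boundary ∂_2: C_2 → C_1 acts by ∂[p,q,r] = [q,r] − [p,r] + [p,q]. For instance
  ∂bde = de − be + bd,
  ∂ceg = eg − cg + ce.
The resulting 18×12 matrix has rank 12, and its Smith normal form has invariant factors (1,1,1,1,1,1,1,1,1,1,1,2).

Computing H_k = (kernel of ∂_k) / (image of ∂_{k+1}):

  H_0: rank C_0 − rank ∂_1 = 7 − 6 = 1, and the invariant factors of ∂_1 are all 1, so H_0 ≅ Z.
  H_1: rank ker ∂_1 − rank ∂_2 = (18 − 6) − 12 = 0, and ∂_2 has invariant factor 2 > 1, so H_1 ≅ Z/2.
  H_2: rank ker ∂_2 − rank ∂_3 = (12 − 12) − 0 = 0, and there is no ∂_3, so H_2 ≅ 0.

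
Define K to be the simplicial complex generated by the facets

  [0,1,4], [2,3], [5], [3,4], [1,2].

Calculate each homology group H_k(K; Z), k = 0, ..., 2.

Take the total order 0 < 1 < 2 < 3 < 4 < 5 on the vertex set. Then K (dimension 2) consists of the simplices:

  0-simplices (6): [0], [1], [2], [3], [4], [5]
  1-simplices (6): [0,1], [0,4], [1,2], [1,4], [2,3], [3,4]
  2-simplices (1): [0,1,4]

so the chain groups are C_0 ≅ Z^6, C_1 ≅ Z^6, C_2 ≅ Z^1.

The boundary map ∂_1: C_1 → C_0 sends each edge [p,q] (with p < q) to q − p. For instance
  ∂[2,3] = [3] − [2].
The resulting 6×6 matrix has rank 4, and its Smith normal form has invariant factors (1,1,1,1).

∂_2: C_2 → C_1 acts by ∂[p,q,r] = [q,r] − [p,r] + [p,q]. For instance
  ∂[0,1,4] = [1,4] − [0,4] + [0,1].
The resulting 6×1 matrix has rank 1, and its Smith normal form has invariant factors (1).

Computing H_k = (kernel of ∂_k) / (image of ∂_{k+1}):

  H_0: rank C_0 − rank ∂_1 = 6 − 4 = 2, and the invariant factors of ∂_1 are all 1, so H_0 = Z^2.
  H_1: rank ker ∂_1 − rank ∂_2 = (6 − 4) − 1 = 1, and the invariant factors of ∂_2 are all 1, so H_1 = Z.
  H_2: rank ker ∂_2 − rank ∂_3 = (1 − 1) − 0 = 0, and there is no ∂_3, so H_2 = 0.

As a check, the Euler characteristic is 6 − 6 + 1 = 1, which agrees with 2 − 1 + 0 = 1.

H_0 ≅ Z^2,  H_1 ≅ Z,  H_2 = 0.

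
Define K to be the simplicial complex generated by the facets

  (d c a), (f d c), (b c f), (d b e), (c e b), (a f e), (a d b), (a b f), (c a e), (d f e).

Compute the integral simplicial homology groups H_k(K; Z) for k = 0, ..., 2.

Order the vertices as a < b < c < d < e < f. Listing each simplex with vertices in this order, K has dimension 2 with simplices:

  0-simplices (6): a, b, c, d, e, f
  1-simplices (15): ab, ac, ad, ae, af, bc, bd, be, bf, cd, ce, cf, de, df, ef
  2-simplices (10): abd, abf, acd, ace, aef, bce, bcf, bde, cdf, def

Hence C_0 ≅ Z^6, C_1 ≅ Z^15, C_2 ≅ Z^10.

Boundary ∂_1: C_1 → C_0 maps an edge to its endpoints' difference, ∂[p,q] = q − p.
The 6×15 boundary matrix has rank 5 and Smith normal form diag(1,1,1,1,1).

Boundary ∂_2: C_2 → C_1 maps a triangle to the signed sum of its edges. For instance
  ∂bde = de − be + bd,
  ∂bcf = cf − bf + bc.
The resulting 15×10 matrix has rank 10, and its Smith normal form has invariant factors (1,1,1,1,1,1,1,1,1,2).

From H_k ≅ ker(∂_k) / im(∂_{k+1}) we obtain:

  H_0: rank C_0 − rank ∂_1 = 6 − 5 = 1, and the invariant factors of ∂_1 are all 1, so H_0 ≅ Z.
  H_1: rank ker ∂_1 − rank ∂_2 = (15 − 5) − 10 = 0, and ∂_2 has invariant factor 2 > 1, so H_1 ≅ Z/2.
  H_2: rank ker ∂_2 − rank ∂_3 = (10 − 10) − 0 = 0, and there is no ∂_3, so H_2 ≅ 0.

H_0 ≅ Z,  H_1 ≅ Z/2,  H_2 = 0.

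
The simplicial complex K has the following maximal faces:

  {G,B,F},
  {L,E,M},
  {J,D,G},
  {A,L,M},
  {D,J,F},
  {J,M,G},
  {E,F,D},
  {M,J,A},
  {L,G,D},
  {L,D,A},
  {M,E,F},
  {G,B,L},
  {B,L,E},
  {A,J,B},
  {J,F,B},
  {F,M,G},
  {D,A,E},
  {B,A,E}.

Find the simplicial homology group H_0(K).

Fix the vertex order A < B < D < E < F < G < J < L < M and write every simplex with vertices in increasing order. Then dim K = 2 and the simplices of K are:

  0-simplices (9): A, B, D, E, F, G, J, L, M
  1-simplices (27): AB, AD, AE, AJ, AL, AM, BE, BF, BG, BJ, BL, DE, DF, DG, DJ, DL, EF, EL, EM, FG, FJ, FM, GJ, GL, GM, JM, LM
  2-simplices (18): ABE, ABJ, ADE, ADL, AJM, ALM, BEL, BFG, BFJ, BGL, DEF, DFJ, DGJ, DGL, EFM, ELM, FGM, GJM

so the chain groups are C_0 ≅ Z^9, C_1 ≅ Z^27, C_2 ≅ Z^18.

∂_1: C_1 → C_0 sends each edge [p,q] (with p < q) to q − p. For instance
  ∂DJ = J − D.
This gives a 9×27 integer matrix of rank 8; reducing to Smith normal form yields diagonal entries (1,1,1,1,1,1,1,1).

∂_2: C_2 → C_1 sends each 2-simplex [p,q,r] to [q,r] − [p,r] + [p,q]. For instance
  ∂ABJ = BJ − AJ + AB,
  ∂ELM = LM − EM + EL.
This gives a 27×18 integer matrix of rank 18; reducing to Smith normal form yields diagonal entries (1,1,1,1,1,1,1,1,1,1,1,1,1,1,1,1,1,2).

Now H_k = ker ∂_k / im ∂_{k+1}, so:

  H_0: rank C_0 − rank ∂_1 = 9 − 8 = 1, and the invariant factors of ∂_1 are all 1, so H_0 ≅ Z.

(K is a triangulation of the Klein bottle.)

H_0 = Z.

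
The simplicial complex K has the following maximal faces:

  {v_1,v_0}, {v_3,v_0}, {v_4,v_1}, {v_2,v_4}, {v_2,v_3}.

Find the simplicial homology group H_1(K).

H_1 = Z.

We work with the vertex ordering v_0 < v_1 < v_2 < v_3 < v_4. The simplices of K, each written with vertices in increasing order, are:

  0-simplices (5): [v_0], [v_1], [v_2], [v_3], [v_4]
  1-simplices (5): [v_0,v_1], [v_0,v_3], [v_1,v_4], [v_2,v_3], [v_2,v_4]

giving chain groups C_0 ≅ Z^5, C_1 ≅ Z^5.

∂_1: C_1 → C_0 maps an edge to its endpoints' difference, ∂[p,q] = q − p.
The resulting 5×5 matrix has rank 4, and its Smith normal form has invariant factors (1,1,1,1).

From H_k ≅ ker(∂_k) / im(∂_{k+1}) we obtain:

  H_1: rank ker ∂_1 − rank ∂_2 = (5 − 4) − 0 = 1, and there is no ∂_2, so H_1 ≅ Z.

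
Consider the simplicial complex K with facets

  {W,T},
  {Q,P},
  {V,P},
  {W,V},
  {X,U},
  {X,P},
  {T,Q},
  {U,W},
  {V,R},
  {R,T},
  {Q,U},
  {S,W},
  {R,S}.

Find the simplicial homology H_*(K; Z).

Take the total order P < Q < R < S < T < U < V < W < X on the vertex set. Then K (dimension 1) consists of the simplices:

  0-simplices (9): P, Q, R, S, T, U, V, W, X
  1-simplices (13): PQ, PV, PX, QT, QU, RS, RT, RV, SW, TW, UW, UX, VW

so the chain groups are C_0 ≅ Z^9, C_1 ≅ Z^13.

Boundary ∂_1: C_1 → C_0 is given by ∂[p,q] = [q] − [p].
As a 9×13 matrix over Z this has rank 8, with invariant factors (1,1,1,1,1,1,1,1).

Reading off H_k = ker ∂_k / im ∂_{k+1}:

  H_0: rank C_0 − rank ∂_1 = 9 − 8 = 1, and the invariant factors of ∂_1 are all 1, so H_0 = Z.
  H_1: rank ker ∂_1 − rank ∂_2 = (13 − 8) − 0 = 5, and there is no ∂_2, so H_1 = Z^5.

As a check, the Euler characteristic is 9 − 13 = -4, which agrees with 1 − 5 = -4.

H_0 ≅ Z,  H_1 ≅ Z^5.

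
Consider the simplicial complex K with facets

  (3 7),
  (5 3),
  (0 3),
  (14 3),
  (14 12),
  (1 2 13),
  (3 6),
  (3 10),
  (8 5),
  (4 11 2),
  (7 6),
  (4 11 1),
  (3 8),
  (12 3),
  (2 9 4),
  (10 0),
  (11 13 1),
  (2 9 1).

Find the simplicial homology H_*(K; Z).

H_0 = Z^2,  H_1 = Z^5,  H_2 = 0.

Take the total order 0 < 1 < 2 < 3 < 4 < 5 < 6 < 7 < 8 < 9 < 10 < 11 < 12 < 13 < 14 on the vertex set. Then K (dimension 2) consists of the simplices:

  0-simplices (15): [0], [1], [2], [3], [4], [5], [6], [7], [8], [9], [10], [11], [12], [13], [14]
  1-simplices (24): (24 of them)
  2-simplices (6): [1,2,9], [1,2,13], [1,4,11], [1,11,13], [2,4,9], [2,4,11]

giving chain groups C_0 ≅ Z^15, C_1 ≅ Z^24, C_2 ≅ Z^6.

The boundary map ∂_1: C_1 → C_0 is given by ∂[p,q] = [q] − [p]. For instance
  ∂[3,7] = [7] − [3].
As a 15×24 matrix over Z this has rank 13, with invariant factors (1,1,1,1,1,1,1,1,1,1,1,1,1).

Boundary ∂_2: C_2 → C_1 maps a triangle to the signed sum of its edges. For instance
  ∂[1,4,11] = [4,11] − [1,11] + [1,4],
  ∂[1,2,9] = [2,9] − [1,9] + [1,2].
The 24×6 boundary matrix has rank 6 and Smith normal form diag(1,1,1,1,1,1).

From H_k ≅ ker(∂_k) / im(∂_{k+1}) we obtain:

  H_0: rank C_0 − rank ∂_1 = 15 − 13 = 2, and the invariant factors of ∂_1 are all 1, so H_0 = Z^2.
  H_1: rank ker ∂_1 − rank ∂_2 = (24 − 13) − 6 = 5, and the invariant factors of ∂_2 are all 1, so H_1 = Z^5.
  H_2: rank ker ∂_2 − rank ∂_3 = (6 − 6) − 0 = 0, and there is no ∂_3, so H_2 = 0.

(K is a triangulation of the disjoint union of the cylinder S^1 x I and a wedge of 4 circles.)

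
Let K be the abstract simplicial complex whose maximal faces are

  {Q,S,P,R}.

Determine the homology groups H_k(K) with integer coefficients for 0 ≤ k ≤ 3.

Fix the vertex order P < Q < R < S and write every simplex with vertices in increasing order. Then dim K = 3 and the simplices of K are:

  0-simplices (4): P, Q, R, S
  1-simplices (6): PQ, PR, PS, QR, QS, RS
  2-simplices (4): PQR, PQS, PRS, QRS
  3-simplices (1): PQRS

so the chain groups are C_0 ≅ Z^4, C_1 ≅ Z^6, C_2 ≅ Z^4, C_3 ≅ Z^1.

The boundary map ∂_1: C_1 → C_0 sends each edge [p,q] (with p < q) to q − p.
The 4×6 boundary matrix has rank 3 and Smith normal form diag(1,1,1).

∂_2: C_2 → C_1 acts by ∂[p,q,r] = [q,r] − [p,r] + [p,q]. For instance
  ∂PRS = RS − PS + PR,
  ∂PQS = QS − PS + PQ.
As a 6×4 matrix over Z this has rank 3, with invariant factors (1,1,1).

∂_3: C_3 → C_2 sends each 3-simplex σ to the alternating sum Σ_i (−1)^i (σ with its i-th vertex removed). For instance
  ∂PQRS = QRS − PRS + PQS − PQR.
The resulting 4×1 matrix has rank 1, and its Smith normal form has invariant factors (1).

Computing H_k = (kernel of ∂_k) / (image of ∂_{k+1}):

  H_0: rank C_0 − rank ∂_1 = 4 − 3 = 1, and the invariant factors of ∂_1 are all 1, so H_0 ≅ Z.
  H_1: rank ker ∂_1 − rank ∂_2 = (6 − 3) − 3 = 0, and the invariant factors of ∂_2 are all 1, so H_1 ≅ 0.
  H_2: rank ker ∂_2 − rank ∂_3 = (4 − 3) − 1 = 0, and the invariant factors of ∂_3 are all 1, so H_2 ≅ 0.
  H_3: rank ker ∂_3 − rank ∂_4 = (1 − 1) − 0 = 0, and there is no ∂_4, so H_3 ≅ 0.

H_0 ≅ Z,  H_1 = 0,  H_2 = 0,  H_3 = 0.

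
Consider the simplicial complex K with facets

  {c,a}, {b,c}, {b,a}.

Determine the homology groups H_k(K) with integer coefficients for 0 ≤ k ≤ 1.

H_0 = Z,  H_1 = Z.

Order the vertices as a < b < c. Listing each simplex with vertices in this order, K has dimension 1 with simplices:

  0-simplices (3): a, b, c
  1-simplices (3): ab, ac, bc

so the chain groups are C_0 ≅ Z^3, C_1 ≅ Z^3.

∂_1: C_1 → C_0 sends each edge [p,q] (with p < q) to q − p.
This gives a 3×3 integer matrix of rank 2; reducing to Smith normal form yields diagonal entries (1,1).

Reading off H_k = ker ∂_k / im ∂_{k+1}:

  H_0: rank C_0 − rank ∂_1 = 3 − 2 = 1, and the invariant factors of ∂_1 are all 1, so H_0 ≅ Z.
  H_1: rank ker ∂_1 − rank ∂_2 = (3 − 2) − 0 = 1, and there is no ∂_2, so H_1 ≅ Z.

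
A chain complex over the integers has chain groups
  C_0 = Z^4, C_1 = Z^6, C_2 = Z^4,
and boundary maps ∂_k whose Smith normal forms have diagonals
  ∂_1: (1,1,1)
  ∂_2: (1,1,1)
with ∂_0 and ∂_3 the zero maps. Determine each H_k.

H_0: b_0 = 4 − 0 − 3 = 1; torsion from ∂_1 factors > 1: none. So H_0 ≅ Z.
H_1: b_1 = 6 − 3 − 3 = 0; torsion from ∂_2 factors > 1: none. So H_1 ≅ 0.
H_2: b_2 = 4 − 3 − 0 = 1; torsion from ∂_3 factors > 1: none. So H_2 ≅ Z.

H_0 ≅ Z,  H_1 = 0,  H_2 ≅ Z.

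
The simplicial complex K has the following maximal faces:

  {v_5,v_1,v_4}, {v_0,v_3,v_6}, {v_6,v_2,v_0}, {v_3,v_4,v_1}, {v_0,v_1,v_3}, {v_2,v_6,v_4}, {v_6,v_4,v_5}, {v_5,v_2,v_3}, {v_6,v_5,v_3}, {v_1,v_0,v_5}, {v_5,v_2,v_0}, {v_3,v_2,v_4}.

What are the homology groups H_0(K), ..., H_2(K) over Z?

Order the vertices as v_0 < v_1 < v_2 < v_3 < v_4 < v_5 < v_6. Listing each simplex with vertices in this order, K has dimension 2 with simplices:

  0-simplices (7): [v_0], [v_1], [v_2], [v_3], [v_4], [v_5], [v_6]
  1-simplices (18): (18 of them)
  2-simplices (12): (12 of them)

so the chain groups are C_0 ≅ Z^7, C_1 ≅ Z^18, C_2 ≅ Z^12.

The boundary map ∂_1: C_1 → C_0 is given by ∂[p,q] = [q] − [p].
This gives a 7×18 integer matrix of rank 6; reducing to Smith normal form yields diagonal entries (1,1,1,1,1,1).

The boundary map ∂_2: C_2 → C_1 sends each 2-simplex [p,q,r] to [q,r] − [p,r] + [p,q]. For instance
  ∂[v_0,v_1,v_3] = [v_1,v_3] − [v_0,v_3] + [v_0,v_1],
  ∂[v_1,v_4,v_5] = [v_4,v_5] − [v_1,v_5] + [v_1,v_4].
This gives a 18×12 integer matrix of rank 12; reducing to Smith normal form yields diagonal entries (1,1,1,1,1,1,1,1,1,1,1,2).

Reading off H_k = ker ∂_k / im ∂_{k+1}:

  H_0: rank C_0 − rank ∂_1 = 7 − 6 = 1, and the invariant factors of ∂_1 are all 1, so H_0 = Z.
  H_1: rank ker ∂_1 − rank ∂_2 = (18 − 6) − 12 = 0, and ∂_2 has invariant factor 2 > 1, so H_1 = Z/2.
  H_2: rank ker ∂_2 − rank ∂_3 = (12 − 12) − 0 = 0, and there is no ∂_3, so H_2 = 0.

H_0 = Z,  H_1 = Z/2,  H_2 = 0.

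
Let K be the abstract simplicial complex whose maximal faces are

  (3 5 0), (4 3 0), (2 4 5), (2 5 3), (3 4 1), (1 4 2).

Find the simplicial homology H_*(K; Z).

Fix the vertex order 0 < 1 < 2 < 3 < 4 < 5 and write every simplex with vertices in increasing order. Then dim K = 2 and the simplices of K are:

  0-simplices (6): [0], [1], [2], [3], [4], [5]
  1-simplices (12): [0,3], [0,4], [0,5], [1,2], [1,3], [1,4], [2,3], [2,4], [2,5], [3,4], [3,5], [4,5]
  2-simplices (6): [0,3,4], [0,3,5], [1,2,4], [1,3,4], [2,3,5], [2,4,5]

giving chain groups C_0 ≅ Z^6, C_1 ≅ Z^12, C_2 ≅ Z^6.

∂_1: C_1 → C_0 maps an edge to its endpoints' difference, ∂[p,q] = q − p. For instance
  ∂[3,4] = [4] − [3].
This gives a 6×12 integer matrix of rank 5; reducing to Smith normal form yields diagonal entries (1,1,1,1,1).

Boundary ∂_2: C_2 → C_1 maps a triangle to the signed sum of its edges. For instance
  ∂[2,4,5] = [4,5] − [2,5] + [2,4],
  ∂[0,3,5] = [3,5] − [0,5] + [0,3].
The resulting 12×6 matrix has rank 6, and its Smith normal form has invariant factors (1,1,1,1,1,1).

From H_k ≅ ker(∂_k) / im(∂_{k+1}) we obtain:

  H_0: rank C_0 − rank ∂_1 = 6 − 5 = 1, and the invariant factors of ∂_1 are all 1, so H_0 = Z.
  H_1: rank ker ∂_1 − rank ∂_2 = (12 − 5) − 6 = 1, and the invariant factors of ∂_2 are all 1, so H_1 = Z.
  H_2: rank ker ∂_2 − rank ∂_3 = (6 − 6) − 0 = 0, and there is no ∂_3, so H_2 = 0.

H_0 ≅ Z,  H_1 ≅ Z,  H_2 = 0.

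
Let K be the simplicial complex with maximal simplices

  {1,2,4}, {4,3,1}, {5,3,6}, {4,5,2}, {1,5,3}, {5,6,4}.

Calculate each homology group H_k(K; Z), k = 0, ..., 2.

H_0 ≅ Z,  H_1 ≅ Z,  H_2 = 0.

Order the vertices as 1 < 2 < 3 < 4 < 5 < 6. Listing each simplex with vertices in this order, K has dimension 2 with simplices:

  0-simplices (6): [1], [2], [3], [4], [5], [6]
  1-simplices (12): [1,2], [1,3], [1,4], [1,5], [2,4], [2,5], [3,4], [3,5], [3,6], [4,5], [4,6], [5,6]
  2-simplices (6): [1,2,4], [1,3,4], [1,3,5], [2,4,5], [3,5,6], [4,5,6]

so the chain groups are C_0 ≅ Z^6, C_1 ≅ Z^12, C_2 ≅ Z^6.

Boundary ∂_1: C_1 → C_0 maps an edge to its endpoints' difference, ∂[p,q] = q − p. For instance
  ∂[5,6] = [6] − [5].
The 6×12 boundary matrix has rank 5 and Smith normal form diag(1,1,1,1,1).

The boundary map ∂_2: C_2 → C_1 acts by ∂[p,q,r] = [q,r] − [p,r] + [p,q]. For instance
  ∂[2,4,5] = [4,5] − [2,5] + [2,4],
  ∂[4,5,6] = [5,6] − [4,6] + [4,5].
The 12×6 boundary matrix has rank 6 and Smith normal form diag(1,1,1,1,1,1).

From H_k ≅ ker(∂_k) / im(∂_{k+1}) we obtain:

  H_0: rank C_0 − rank ∂_1 = 6 − 5 = 1, and the invariant factors of ∂_1 are all 1, so H_0 = Z.
  H_1: rank ker ∂_1 − rank ∂_2 = (12 − 5) − 6 = 1, and the invariant factors of ∂_2 are all 1, so H_1 = Z.
  H_2: rank ker ∂_2 − rank ∂_3 = (6 − 6) − 0 = 0, and there is no ∂_3, so H_2 = 0.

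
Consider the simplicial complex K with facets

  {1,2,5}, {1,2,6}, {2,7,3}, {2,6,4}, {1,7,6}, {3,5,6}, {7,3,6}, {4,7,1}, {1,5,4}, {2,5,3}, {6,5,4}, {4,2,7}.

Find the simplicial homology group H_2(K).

H_2 = 0.

K has 7 vertices, 18 edges, 12 triangles.
rank ∂_2 = 12, rank ∂_3 = 0 ⇒ b_2 = 12 − 12 − 0 = 0. So H_2 = 0.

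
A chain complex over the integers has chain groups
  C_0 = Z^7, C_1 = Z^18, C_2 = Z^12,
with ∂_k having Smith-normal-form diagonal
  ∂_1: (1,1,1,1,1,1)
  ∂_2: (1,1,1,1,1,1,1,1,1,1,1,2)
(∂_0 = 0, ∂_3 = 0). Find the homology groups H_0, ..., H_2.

H_0 = Z,  H_1 = Z/2Z,  H_2 = 0.

H_0: b_0 = 7 − 0 − 6 = 1; torsion from ∂_1 factors > 1: none. So H_0 = Z.
H_1: b_1 = 18 − 6 − 12 = 0; torsion from ∂_2 factors > 1: [2]. So H_1 = Z/2Z.
H_2: b_2 = 12 − 12 − 0 = 0; torsion from ∂_3 factors > 1: none. So H_2 = 0.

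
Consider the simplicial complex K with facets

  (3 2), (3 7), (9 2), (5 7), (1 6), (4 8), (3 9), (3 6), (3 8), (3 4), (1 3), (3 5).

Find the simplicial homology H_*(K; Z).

Order the vertices as 1 < 2 < 3 < 4 < 5 < 6 < 7 < 8 < 9. Listing each simplex with vertices in this order, K has dimension 1 with simplices:

  0-simplices (9): [1], [2], [3], [4], [5], [6], [7], [8], [9]
  1-simplices (12): [1,3], [1,6], [2,3], [2,9], [3,4], [3,5], [3,6], [3,7], [3,8], [3,9], [4,8], [5,7]

giving chain groups C_0 ≅ Z^9, C_1 ≅ Z^12.

Boundary ∂_1: C_1 → C_0 is given by ∂[p,q] = [q] − [p].
The resulting 9×12 matrix has rank 8, and its Smith normal form has invariant factors (1,1,1,1,1,1,1,1).

Now H_k = ker ∂_k / im ∂_{k+1}, so:

  H_0: rank C_0 − rank ∂_1 = 9 − 8 = 1, and the invariant factors of ∂_1 are all 1, so H_0 = Z.
  H_1: rank ker ∂_1 − rank ∂_2 = (12 − 8) − 0 = 4, and there is no ∂_2, so H_1 = Z^4.

H_0 = Z,  H_1 = Z^4.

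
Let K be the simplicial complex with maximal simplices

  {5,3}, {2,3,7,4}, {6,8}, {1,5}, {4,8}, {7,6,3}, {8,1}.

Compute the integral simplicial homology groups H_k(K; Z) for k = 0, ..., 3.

We work with the vertex ordering 1 < 2 < 3 < 4 < 5 < 6 < 7 < 8. The simplices of K, each written with vertices in increasing order, are:

  0-simplices (8): [1], [2], [3], [4], [5], [6], [7], [8]
  1-simplices (13): [1,5], [1,8], [2,3], [2,4], [2,7], [3,4], [3,5], [3,6], [3,7], [4,7], [4,8], [6,7], [6,8]
  2-simplices (5): [2,3,4], [2,3,7], [2,4,7], [3,4,7], [3,6,7]
  3-simplices (1): [2,3,4,7]

Hence C_0 ≅ Z^8, C_1 ≅ Z^13, C_2 ≅ Z^5, C_3 ≅ Z^1.

∂_1: C_1 → C_0 is given by ∂[p,q] = [q] − [p]. For instance
  ∂[4,8] = [8] − [4].
The 8×13 boundary matrix has rank 7 and Smith normal form diag(1,1,1,1,1,1,1).

The boundary map ∂_2: C_2 → C_1 acts by ∂[p,q,r] = [q,r] − [p,r] + [p,q]. For instance
  ∂[2,4,7] = [4,7] − [2,7] + [2,4],
  ∂[3,6,7] = [6,7] − [3,7] + [3,6].
As a 13×5 matrix over Z this has rank 4, with invariant factors (1,1,1,1).

The boundary map ∂_3: C_3 → C_2 sends each 3-simplex σ to the alternating sum Σ_i (−1)^i (σ with its i-th vertex removed). For instance
  ∂[2,3,4,7] = [3,4,7] − [2,4,7] + [2,3,7] − [2,3,4].
This gives a 5×1 integer matrix of rank 1; reducing to Smith normal form yields diagonal entries (1).

Now H_k = ker ∂_k / im ∂_{k+1}, so:

  H_0: rank C_0 − rank ∂_1 = 8 − 7 = 1, and the invariant factors of ∂_1 are all 1, so H_0 = Z.
  H_1: rank ker ∂_1 − rank ∂_2 = (13 − 7) − 4 = 2, and the invariant factors of ∂_2 are all 1, so H_1 = Z^2.
  H_2: rank ker ∂_2 − rank ∂_3 = (5 − 4) − 1 = 0, and the invariant factors of ∂_3 are all 1, so H_2 = 0.
  H_3: rank ker ∂_3 − rank ∂_4 = (1 − 1) − 0 = 0, and there is no ∂_4, so H_3 = 0.

H_0 = Z,  H_1 = Z^2,  H_2 = 0,  H_3 = 0.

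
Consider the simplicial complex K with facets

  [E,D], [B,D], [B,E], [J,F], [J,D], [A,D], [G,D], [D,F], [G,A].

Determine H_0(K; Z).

H_0 ≅ Z.

Take the total order A < B < D < E < F < G < J on the vertex set. Then K (dimension 1) consists of the simplices:

  0-simplices (7): A, B, D, E, F, G, J
  1-simplices (9): AD, AG, BD, BE, DE, DF, DG, DJ, FJ

so the chain groups are C_0 ≅ Z^7, C_1 ≅ Z^9.

Boundary ∂_1: C_1 → C_0 maps an edge to its endpoints' difference, ∂[p,q] = q − p. For instance
  ∂DJ = J − D.
As a 7×9 matrix over Z this has rank 6, with invariant factors (1,1,1,1,1,1).

Reading off H_k = ker ∂_k / im ∂_{k+1}:

  H_0: rank C_0 − rank ∂_1 = 7 − 6 = 1, and the invariant factors of ∂_1 are all 1, so H_0 ≅ Z.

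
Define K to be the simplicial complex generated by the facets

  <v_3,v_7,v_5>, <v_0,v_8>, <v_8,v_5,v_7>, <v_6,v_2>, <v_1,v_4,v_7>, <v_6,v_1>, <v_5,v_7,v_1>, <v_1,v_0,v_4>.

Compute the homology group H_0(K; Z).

H_0 ≅ Z.

Fix the vertex order v_0 < v_1 < v_2 < v_3 < v_4 < v_5 < v_6 < v_7 < v_8 and write every simplex with vertices in increasing order. Then dim K = 2 and the simplices of K are:

  0-simplices (9): [v_0], [v_1], [v_2], [v_3], [v_4], [v_5], [v_6], [v_7], [v_8]
  1-simplices (14): [v_0,v_1], [v_0,v_4], [v_0,v_8], [v_1,v_4], [v_1,v_5], [v_1,v_6], [v_1,v_7], [v_2,v_6], [v_3,v_5], [v_3,v_7], [v_4,v_7], [v_5,v_7], [v_5,v_8], [v_7,v_8]
  2-simplices (5): [v_0,v_1,v_4], [v_1,v_4,v_7], [v_1,v_5,v_7], [v_3,v_5,v_7], [v_5,v_7,v_8]

giving chain groups C_0 ≅ Z^9, C_1 ≅ Z^14, C_2 ≅ Z^5.

∂_1: C_1 → C_0 sends each edge [p,q] (with p < q) to q − p. For instance
  ∂[v_3,v_5] = [v_5] − [v_3].
The 9×14 boundary matrix has rank 8 and Smith normal form diag(1,1,1,1,1,1,1,1).

The boundary map ∂_2: C_2 → C_1 maps a triangle to the signed sum of its edges. For instance
  ∂[v_1,v_5,v_7] = [v_5,v_7] − [v_1,v_7] + [v_1,v_5],
  ∂[v_5,v_7,v_8] = [v_7,v_8] − [v_5,v_8] + [v_5,v_7].
The 14×5 boundary matrix has rank 5 and Smith normal form diag(1,1,1,1,1).

Computing H_k = (kernel of ∂_k) / (image of ∂_{k+1}):

  H_0: rank C_0 − rank ∂_1 = 9 − 8 = 1, and the invariant factors of ∂_1 are all 1, so H_0 ≅ Z.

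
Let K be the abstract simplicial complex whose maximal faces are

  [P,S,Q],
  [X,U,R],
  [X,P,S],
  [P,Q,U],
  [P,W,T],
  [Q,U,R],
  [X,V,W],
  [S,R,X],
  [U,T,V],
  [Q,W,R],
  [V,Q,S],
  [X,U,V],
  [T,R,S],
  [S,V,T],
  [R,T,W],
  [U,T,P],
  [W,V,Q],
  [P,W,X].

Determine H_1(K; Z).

Order the vertices as P < Q < R < S < T < U < V < W < X. Listing each simplex with vertices in this order, K has dimension 2 with simplices:

  0-simplices (9): P, Q, R, S, T, U, V, W, X
  1-simplices (27): PQ, PS, PT, PU, PW, PX, QR, QS, QU, QV, QW, RS, RT, RU, RW, RX, ST, SV, SX, TU, TV, TW, UV, UX, VW, VX, WX
  2-simplices (18): PQS, PQU, PSX, PTU, PTW, PWX, QRU, QRW, QSV, QVW, RST, RSX, RTW, RUX, STV, TUV, UVX, VWX

Hence C_0 ≅ Z^9, C_1 ≅ Z^27, C_2 ≅ Z^18.

∂_1: C_1 → C_0 sends each edge [p,q] (with p < q) to q − p.
This gives a 9×27 integer matrix of rank 8; reducing to Smith normal form yields diagonal entries (1,1,1,1,1,1,1,1).

The boundary map ∂_2: C_2 → C_1 acts by ∂[p,q,r] = [q,r] − [p,r] + [p,q]. For instance
  ∂STV = TV − SV + ST,
  ∂PQU = QU − PU + PQ.
As a 27×18 matrix over Z this has rank 17, with invariant factors (1,1,1,1,1,1,1,1,1,1,1,1,1,1,1,1,1).

From H_k ≅ ker(∂_k) / im(∂_{k+1}) we obtain:

  H_1: rank ker ∂_1 − rank ∂_2 = (27 − 8) − 17 = 2, and the invariant factors of ∂_2 are all 1, so H_1 = Z^2.

H_1 = Z^2.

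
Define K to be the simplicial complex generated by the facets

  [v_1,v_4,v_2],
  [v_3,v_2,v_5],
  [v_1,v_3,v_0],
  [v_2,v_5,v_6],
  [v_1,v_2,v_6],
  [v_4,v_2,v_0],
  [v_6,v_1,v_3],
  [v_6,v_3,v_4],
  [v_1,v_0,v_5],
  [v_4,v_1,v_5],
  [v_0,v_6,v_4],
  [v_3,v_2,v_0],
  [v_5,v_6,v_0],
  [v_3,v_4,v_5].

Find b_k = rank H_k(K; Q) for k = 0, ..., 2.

b_0 = 1, b_1 = 2, b_2 = 1.

Take the total order v_0 < v_1 < v_2 < v_3 < v_4 < v_5 < v_6 on the vertex set. Then K (dimension 2) consists of the simplices:

  0-simplices (7): [v_0], [v_1], [v_2], [v_3], [v_4], [v_5], [v_6]
  1-simplices (21): (21 of them)
  2-simplices (14): (14 of them)

so the chain groups are C_0 ≅ Z^7, C_1 ≅ Z^21, C_2 ≅ Z^14.

The boundary map ∂_1: C_1 → C_0 maps an edge to its endpoints' difference, ∂[p,q] = q − p.
The resulting 7×21 matrix has rank 6, and its Smith normal form has invariant factors (1,1,1,1,1,1).

Boundary ∂_2: C_2 → C_1 maps a triangle to the signed sum of its edges. For instance
  ∂[v_0,v_4,v_6] = [v_4,v_6] − [v_0,v_6] + [v_0,v_4],
  ∂[v_3,v_4,v_6] = [v_4,v_6] − [v_3,v_6] + [v_3,v_4].
The resulting 21×14 matrix has rank 13, and its Smith normal form has invariant factors (1,1,1,1,1,1,1,1,1,1,1,1,1).

Computing H_k = (kernel of ∂_k) / (image of ∂_{k+1}):

  H_0: rank C_0 − rank ∂_1 = 7 − 6 = 1, and the invariant factors of ∂_1 are all 1, so H_0 = Z.
  H_1: rank ker ∂_1 − rank ∂_2 = (21 − 6) − 13 = 2, and the invariant factors of ∂_2 are all 1, so H_1 = Z^2.
  H_2: rank ker ∂_2 − rank ∂_3 = (14 − 13) − 0 = 1, and there is no ∂_3, so H_2 = Z.

(K is a triangulation of the torus T^2.)

Hence the Betti numbers are b_0 = 1, b_1 = 2, b_2 = 1.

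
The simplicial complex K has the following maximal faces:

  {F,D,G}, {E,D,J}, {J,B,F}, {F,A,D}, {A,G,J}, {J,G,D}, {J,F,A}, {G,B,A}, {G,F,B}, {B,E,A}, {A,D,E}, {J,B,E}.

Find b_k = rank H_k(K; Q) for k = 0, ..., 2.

We work with the vertex ordering A < B < D < E < F < G < J. The simplices of K, each written with vertices in increasing order, are:

  0-simplices (7): A, B, D, E, F, G, J
  1-simplices (18): AB, AD, AE, AF, AG, AJ, BE, BF, BG, BJ, DE, DF, DG, DJ, EJ, FG, FJ, GJ
  2-simplices (12): ABE, ABG, ADE, ADF, AFJ, AGJ, BEJ, BFG, BFJ, DEJ, DFG, DGJ

so the chain groups are C_0 ≅ Z^7, C_1 ≅ Z^18, C_2 ≅ Z^12.

Boundary ∂_1: C_1 → C_0 sends each edge [p,q] (with p < q) to q − p. For instance
  ∂BJ = J − B.
As a 7×18 matrix over Z this has rank 6, with invariant factors (1,1,1,1,1,1).

∂_2: C_2 → C_1 sends each 2-simplex [p,q,r] to [q,r] − [p,r] + [p,q]. For instance
  ∂ADF = DF − AF + AD,
  ∂ABE = BE − AE + AB.
The 18×12 boundary matrix has rank 12 and Smith normal form diag(1,1,1,1,1,1,1,1,1,1,1,2).

From H_k ≅ ker(∂_k) / im(∂_{k+1}) we obtain:

  H_0: rank C_0 − rank ∂_1 = 7 − 6 = 1, and the invariant factors of ∂_1 are all 1, so H_0 ≅ Z.
  H_1: rank ker ∂_1 − rank ∂_2 = (18 − 6) − 12 = 0, and ∂_2 has invariant factor 2 > 1, so H_1 ≅ Z/2.
  H_2: rank ker ∂_2 − rank ∂_3 = (12 − 12) − 0 = 0, and there is no ∂_3, so H_2 ≅ 0.

(K is a triangulation of the real projective plane RP^2.)

Hence the Betti numbers are b_0 = 1, b_1 = 0, b_2 = 0.

b_0 = 1, b_1 = 0, b_2 = 0.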